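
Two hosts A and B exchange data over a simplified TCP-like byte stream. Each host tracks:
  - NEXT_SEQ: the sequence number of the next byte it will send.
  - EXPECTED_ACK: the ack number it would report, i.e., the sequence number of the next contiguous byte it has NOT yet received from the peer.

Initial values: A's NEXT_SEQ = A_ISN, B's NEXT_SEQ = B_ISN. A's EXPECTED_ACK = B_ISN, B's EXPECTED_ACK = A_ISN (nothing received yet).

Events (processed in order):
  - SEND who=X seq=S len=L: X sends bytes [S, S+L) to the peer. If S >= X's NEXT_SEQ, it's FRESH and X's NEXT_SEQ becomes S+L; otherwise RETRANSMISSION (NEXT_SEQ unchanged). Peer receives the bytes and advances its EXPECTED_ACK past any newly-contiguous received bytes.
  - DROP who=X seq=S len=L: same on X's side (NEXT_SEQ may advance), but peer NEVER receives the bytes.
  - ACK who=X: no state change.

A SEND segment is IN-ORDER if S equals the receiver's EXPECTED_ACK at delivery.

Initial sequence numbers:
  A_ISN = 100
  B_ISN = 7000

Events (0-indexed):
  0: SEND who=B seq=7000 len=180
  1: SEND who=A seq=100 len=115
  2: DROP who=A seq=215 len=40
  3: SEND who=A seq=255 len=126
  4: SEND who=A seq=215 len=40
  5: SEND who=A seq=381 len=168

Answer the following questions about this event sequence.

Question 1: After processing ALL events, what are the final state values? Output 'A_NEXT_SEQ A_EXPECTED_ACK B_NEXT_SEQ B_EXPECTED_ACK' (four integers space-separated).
After event 0: A_seq=100 A_ack=7180 B_seq=7180 B_ack=100
After event 1: A_seq=215 A_ack=7180 B_seq=7180 B_ack=215
After event 2: A_seq=255 A_ack=7180 B_seq=7180 B_ack=215
After event 3: A_seq=381 A_ack=7180 B_seq=7180 B_ack=215
After event 4: A_seq=381 A_ack=7180 B_seq=7180 B_ack=381
After event 5: A_seq=549 A_ack=7180 B_seq=7180 B_ack=549

Answer: 549 7180 7180 549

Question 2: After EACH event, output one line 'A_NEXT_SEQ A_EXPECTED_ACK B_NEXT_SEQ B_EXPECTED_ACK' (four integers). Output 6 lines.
100 7180 7180 100
215 7180 7180 215
255 7180 7180 215
381 7180 7180 215
381 7180 7180 381
549 7180 7180 549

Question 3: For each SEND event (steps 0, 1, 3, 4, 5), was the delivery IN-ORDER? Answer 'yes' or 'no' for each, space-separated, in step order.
Step 0: SEND seq=7000 -> in-order
Step 1: SEND seq=100 -> in-order
Step 3: SEND seq=255 -> out-of-order
Step 4: SEND seq=215 -> in-order
Step 5: SEND seq=381 -> in-order

Answer: yes yes no yes yes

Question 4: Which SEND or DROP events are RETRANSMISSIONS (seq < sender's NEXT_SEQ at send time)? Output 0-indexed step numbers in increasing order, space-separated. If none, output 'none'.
Answer: 4

Derivation:
Step 0: SEND seq=7000 -> fresh
Step 1: SEND seq=100 -> fresh
Step 2: DROP seq=215 -> fresh
Step 3: SEND seq=255 -> fresh
Step 4: SEND seq=215 -> retransmit
Step 5: SEND seq=381 -> fresh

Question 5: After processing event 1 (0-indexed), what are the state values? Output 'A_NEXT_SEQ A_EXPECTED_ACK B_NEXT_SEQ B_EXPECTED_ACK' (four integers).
After event 0: A_seq=100 A_ack=7180 B_seq=7180 B_ack=100
After event 1: A_seq=215 A_ack=7180 B_seq=7180 B_ack=215

215 7180 7180 215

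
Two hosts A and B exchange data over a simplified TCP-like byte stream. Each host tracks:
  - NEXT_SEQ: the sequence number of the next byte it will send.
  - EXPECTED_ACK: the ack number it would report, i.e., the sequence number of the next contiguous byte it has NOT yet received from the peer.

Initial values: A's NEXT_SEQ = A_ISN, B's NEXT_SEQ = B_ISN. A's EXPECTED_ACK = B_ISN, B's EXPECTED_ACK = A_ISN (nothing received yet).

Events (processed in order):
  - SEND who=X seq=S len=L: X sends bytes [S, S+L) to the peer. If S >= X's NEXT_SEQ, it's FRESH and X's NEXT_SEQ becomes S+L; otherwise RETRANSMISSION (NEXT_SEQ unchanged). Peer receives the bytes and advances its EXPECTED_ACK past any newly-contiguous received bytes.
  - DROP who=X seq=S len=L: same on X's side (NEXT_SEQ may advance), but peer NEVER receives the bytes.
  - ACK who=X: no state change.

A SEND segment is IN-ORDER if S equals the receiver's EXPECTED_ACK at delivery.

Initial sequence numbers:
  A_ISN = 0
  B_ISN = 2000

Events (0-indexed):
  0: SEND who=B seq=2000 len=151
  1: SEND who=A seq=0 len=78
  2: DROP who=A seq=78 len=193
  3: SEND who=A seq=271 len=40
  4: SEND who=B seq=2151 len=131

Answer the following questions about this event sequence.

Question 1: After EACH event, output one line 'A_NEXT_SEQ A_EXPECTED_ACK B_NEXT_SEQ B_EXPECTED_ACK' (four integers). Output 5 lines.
0 2151 2151 0
78 2151 2151 78
271 2151 2151 78
311 2151 2151 78
311 2282 2282 78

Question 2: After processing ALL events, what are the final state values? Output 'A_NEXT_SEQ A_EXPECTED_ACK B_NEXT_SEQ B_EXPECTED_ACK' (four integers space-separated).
After event 0: A_seq=0 A_ack=2151 B_seq=2151 B_ack=0
After event 1: A_seq=78 A_ack=2151 B_seq=2151 B_ack=78
After event 2: A_seq=271 A_ack=2151 B_seq=2151 B_ack=78
After event 3: A_seq=311 A_ack=2151 B_seq=2151 B_ack=78
After event 4: A_seq=311 A_ack=2282 B_seq=2282 B_ack=78

Answer: 311 2282 2282 78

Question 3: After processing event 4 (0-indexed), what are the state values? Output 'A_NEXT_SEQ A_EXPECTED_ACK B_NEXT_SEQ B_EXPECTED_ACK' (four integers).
After event 0: A_seq=0 A_ack=2151 B_seq=2151 B_ack=0
After event 1: A_seq=78 A_ack=2151 B_seq=2151 B_ack=78
After event 2: A_seq=271 A_ack=2151 B_seq=2151 B_ack=78
After event 3: A_seq=311 A_ack=2151 B_seq=2151 B_ack=78
After event 4: A_seq=311 A_ack=2282 B_seq=2282 B_ack=78

311 2282 2282 78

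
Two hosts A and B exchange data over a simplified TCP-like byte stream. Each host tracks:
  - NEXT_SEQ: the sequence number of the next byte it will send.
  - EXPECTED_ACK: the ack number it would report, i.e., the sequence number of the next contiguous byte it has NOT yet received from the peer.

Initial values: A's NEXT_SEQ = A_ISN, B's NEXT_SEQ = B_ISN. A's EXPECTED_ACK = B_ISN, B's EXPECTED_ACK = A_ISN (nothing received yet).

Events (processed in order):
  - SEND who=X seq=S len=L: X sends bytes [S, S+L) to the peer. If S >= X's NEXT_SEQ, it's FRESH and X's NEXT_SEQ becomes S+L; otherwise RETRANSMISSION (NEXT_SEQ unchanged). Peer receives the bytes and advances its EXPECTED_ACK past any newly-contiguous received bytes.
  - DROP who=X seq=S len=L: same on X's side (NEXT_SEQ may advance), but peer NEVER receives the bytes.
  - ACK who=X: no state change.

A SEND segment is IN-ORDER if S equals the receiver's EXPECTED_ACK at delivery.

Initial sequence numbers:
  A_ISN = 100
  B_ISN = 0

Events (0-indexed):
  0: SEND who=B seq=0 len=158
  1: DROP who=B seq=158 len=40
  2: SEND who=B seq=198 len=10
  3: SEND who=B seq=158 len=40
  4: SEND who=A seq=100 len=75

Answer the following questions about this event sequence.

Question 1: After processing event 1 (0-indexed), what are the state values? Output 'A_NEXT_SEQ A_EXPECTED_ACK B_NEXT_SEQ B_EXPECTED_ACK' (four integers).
After event 0: A_seq=100 A_ack=158 B_seq=158 B_ack=100
After event 1: A_seq=100 A_ack=158 B_seq=198 B_ack=100

100 158 198 100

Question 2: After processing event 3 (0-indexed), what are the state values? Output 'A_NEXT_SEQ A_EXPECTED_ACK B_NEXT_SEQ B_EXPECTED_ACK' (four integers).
After event 0: A_seq=100 A_ack=158 B_seq=158 B_ack=100
After event 1: A_seq=100 A_ack=158 B_seq=198 B_ack=100
After event 2: A_seq=100 A_ack=158 B_seq=208 B_ack=100
After event 3: A_seq=100 A_ack=208 B_seq=208 B_ack=100

100 208 208 100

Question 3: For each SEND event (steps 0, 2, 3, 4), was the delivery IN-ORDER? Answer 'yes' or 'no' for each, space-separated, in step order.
Step 0: SEND seq=0 -> in-order
Step 2: SEND seq=198 -> out-of-order
Step 3: SEND seq=158 -> in-order
Step 4: SEND seq=100 -> in-order

Answer: yes no yes yes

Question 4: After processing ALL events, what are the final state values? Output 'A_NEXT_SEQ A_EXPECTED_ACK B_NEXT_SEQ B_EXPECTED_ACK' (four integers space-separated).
After event 0: A_seq=100 A_ack=158 B_seq=158 B_ack=100
After event 1: A_seq=100 A_ack=158 B_seq=198 B_ack=100
After event 2: A_seq=100 A_ack=158 B_seq=208 B_ack=100
After event 3: A_seq=100 A_ack=208 B_seq=208 B_ack=100
After event 4: A_seq=175 A_ack=208 B_seq=208 B_ack=175

Answer: 175 208 208 175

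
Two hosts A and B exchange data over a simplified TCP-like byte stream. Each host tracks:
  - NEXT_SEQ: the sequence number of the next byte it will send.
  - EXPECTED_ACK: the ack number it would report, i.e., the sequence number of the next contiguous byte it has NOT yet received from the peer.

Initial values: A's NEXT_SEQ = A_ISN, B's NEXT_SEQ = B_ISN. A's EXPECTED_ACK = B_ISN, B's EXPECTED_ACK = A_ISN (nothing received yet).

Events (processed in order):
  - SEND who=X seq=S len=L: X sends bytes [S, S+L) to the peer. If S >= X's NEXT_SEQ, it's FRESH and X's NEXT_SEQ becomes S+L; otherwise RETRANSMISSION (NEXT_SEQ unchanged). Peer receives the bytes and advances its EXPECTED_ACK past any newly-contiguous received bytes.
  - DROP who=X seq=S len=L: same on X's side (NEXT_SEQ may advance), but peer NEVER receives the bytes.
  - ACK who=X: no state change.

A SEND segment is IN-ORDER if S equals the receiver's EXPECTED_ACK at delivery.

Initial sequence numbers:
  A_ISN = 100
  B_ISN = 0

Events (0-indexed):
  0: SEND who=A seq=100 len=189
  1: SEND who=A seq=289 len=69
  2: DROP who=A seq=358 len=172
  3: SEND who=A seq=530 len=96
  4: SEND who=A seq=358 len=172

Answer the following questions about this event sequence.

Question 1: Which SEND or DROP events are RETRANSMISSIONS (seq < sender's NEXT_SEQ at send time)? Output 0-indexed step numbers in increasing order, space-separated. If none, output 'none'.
Answer: 4

Derivation:
Step 0: SEND seq=100 -> fresh
Step 1: SEND seq=289 -> fresh
Step 2: DROP seq=358 -> fresh
Step 3: SEND seq=530 -> fresh
Step 4: SEND seq=358 -> retransmit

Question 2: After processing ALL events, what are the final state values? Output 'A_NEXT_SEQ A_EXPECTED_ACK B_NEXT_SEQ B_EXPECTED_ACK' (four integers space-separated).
Answer: 626 0 0 626

Derivation:
After event 0: A_seq=289 A_ack=0 B_seq=0 B_ack=289
After event 1: A_seq=358 A_ack=0 B_seq=0 B_ack=358
After event 2: A_seq=530 A_ack=0 B_seq=0 B_ack=358
After event 3: A_seq=626 A_ack=0 B_seq=0 B_ack=358
After event 4: A_seq=626 A_ack=0 B_seq=0 B_ack=626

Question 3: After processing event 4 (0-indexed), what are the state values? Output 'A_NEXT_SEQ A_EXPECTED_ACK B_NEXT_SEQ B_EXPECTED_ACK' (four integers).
After event 0: A_seq=289 A_ack=0 B_seq=0 B_ack=289
After event 1: A_seq=358 A_ack=0 B_seq=0 B_ack=358
After event 2: A_seq=530 A_ack=0 B_seq=0 B_ack=358
After event 3: A_seq=626 A_ack=0 B_seq=0 B_ack=358
After event 4: A_seq=626 A_ack=0 B_seq=0 B_ack=626

626 0 0 626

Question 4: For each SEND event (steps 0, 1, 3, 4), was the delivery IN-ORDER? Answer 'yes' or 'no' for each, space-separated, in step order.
Answer: yes yes no yes

Derivation:
Step 0: SEND seq=100 -> in-order
Step 1: SEND seq=289 -> in-order
Step 3: SEND seq=530 -> out-of-order
Step 4: SEND seq=358 -> in-order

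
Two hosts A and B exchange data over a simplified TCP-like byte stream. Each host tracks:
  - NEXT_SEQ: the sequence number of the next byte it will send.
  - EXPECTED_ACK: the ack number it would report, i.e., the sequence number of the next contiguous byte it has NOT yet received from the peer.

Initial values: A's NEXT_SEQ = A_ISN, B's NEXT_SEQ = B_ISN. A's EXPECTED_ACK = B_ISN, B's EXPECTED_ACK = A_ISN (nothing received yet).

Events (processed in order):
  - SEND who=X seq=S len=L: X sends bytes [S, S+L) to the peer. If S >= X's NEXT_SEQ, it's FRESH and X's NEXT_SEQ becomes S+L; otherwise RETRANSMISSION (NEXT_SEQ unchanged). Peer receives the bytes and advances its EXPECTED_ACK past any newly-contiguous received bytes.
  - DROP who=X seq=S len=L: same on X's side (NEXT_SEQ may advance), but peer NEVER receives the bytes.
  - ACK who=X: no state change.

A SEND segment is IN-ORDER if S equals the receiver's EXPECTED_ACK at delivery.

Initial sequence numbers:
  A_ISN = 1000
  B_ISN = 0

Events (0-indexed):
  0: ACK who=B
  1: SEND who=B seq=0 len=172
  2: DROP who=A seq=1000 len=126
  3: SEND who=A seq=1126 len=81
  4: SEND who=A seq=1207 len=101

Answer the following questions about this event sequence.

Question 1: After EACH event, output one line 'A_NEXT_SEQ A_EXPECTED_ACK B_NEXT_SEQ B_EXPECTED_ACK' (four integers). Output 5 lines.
1000 0 0 1000
1000 172 172 1000
1126 172 172 1000
1207 172 172 1000
1308 172 172 1000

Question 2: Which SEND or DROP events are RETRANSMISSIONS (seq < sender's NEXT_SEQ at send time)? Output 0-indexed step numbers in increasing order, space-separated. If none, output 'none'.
Step 1: SEND seq=0 -> fresh
Step 2: DROP seq=1000 -> fresh
Step 3: SEND seq=1126 -> fresh
Step 4: SEND seq=1207 -> fresh

Answer: none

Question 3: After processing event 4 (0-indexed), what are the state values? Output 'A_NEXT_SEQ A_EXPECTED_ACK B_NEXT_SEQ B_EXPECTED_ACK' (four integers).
After event 0: A_seq=1000 A_ack=0 B_seq=0 B_ack=1000
After event 1: A_seq=1000 A_ack=172 B_seq=172 B_ack=1000
After event 2: A_seq=1126 A_ack=172 B_seq=172 B_ack=1000
After event 3: A_seq=1207 A_ack=172 B_seq=172 B_ack=1000
After event 4: A_seq=1308 A_ack=172 B_seq=172 B_ack=1000

1308 172 172 1000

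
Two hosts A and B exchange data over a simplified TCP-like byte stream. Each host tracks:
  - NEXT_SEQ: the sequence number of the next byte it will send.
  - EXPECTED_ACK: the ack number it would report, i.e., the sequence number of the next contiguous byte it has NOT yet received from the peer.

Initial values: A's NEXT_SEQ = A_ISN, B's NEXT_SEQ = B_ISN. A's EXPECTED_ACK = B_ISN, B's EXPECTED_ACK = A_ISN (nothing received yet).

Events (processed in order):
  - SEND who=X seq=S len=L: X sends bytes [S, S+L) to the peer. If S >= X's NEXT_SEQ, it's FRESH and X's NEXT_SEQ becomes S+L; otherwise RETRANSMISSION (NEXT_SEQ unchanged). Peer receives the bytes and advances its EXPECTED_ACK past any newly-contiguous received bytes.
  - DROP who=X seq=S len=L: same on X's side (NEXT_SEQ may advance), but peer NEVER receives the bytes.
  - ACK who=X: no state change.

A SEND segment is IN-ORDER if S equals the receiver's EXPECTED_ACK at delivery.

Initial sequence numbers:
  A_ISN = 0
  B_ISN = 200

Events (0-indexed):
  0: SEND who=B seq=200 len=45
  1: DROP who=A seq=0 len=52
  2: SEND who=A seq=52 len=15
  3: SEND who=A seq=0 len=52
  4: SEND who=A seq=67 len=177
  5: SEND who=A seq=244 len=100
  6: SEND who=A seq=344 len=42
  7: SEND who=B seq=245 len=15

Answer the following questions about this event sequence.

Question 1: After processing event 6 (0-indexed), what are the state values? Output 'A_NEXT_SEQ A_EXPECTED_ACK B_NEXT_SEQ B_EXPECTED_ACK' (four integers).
After event 0: A_seq=0 A_ack=245 B_seq=245 B_ack=0
After event 1: A_seq=52 A_ack=245 B_seq=245 B_ack=0
After event 2: A_seq=67 A_ack=245 B_seq=245 B_ack=0
After event 3: A_seq=67 A_ack=245 B_seq=245 B_ack=67
After event 4: A_seq=244 A_ack=245 B_seq=245 B_ack=244
After event 5: A_seq=344 A_ack=245 B_seq=245 B_ack=344
After event 6: A_seq=386 A_ack=245 B_seq=245 B_ack=386

386 245 245 386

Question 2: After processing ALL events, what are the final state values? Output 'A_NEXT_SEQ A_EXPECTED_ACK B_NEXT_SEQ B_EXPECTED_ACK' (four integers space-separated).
After event 0: A_seq=0 A_ack=245 B_seq=245 B_ack=0
After event 1: A_seq=52 A_ack=245 B_seq=245 B_ack=0
After event 2: A_seq=67 A_ack=245 B_seq=245 B_ack=0
After event 3: A_seq=67 A_ack=245 B_seq=245 B_ack=67
After event 4: A_seq=244 A_ack=245 B_seq=245 B_ack=244
After event 5: A_seq=344 A_ack=245 B_seq=245 B_ack=344
After event 6: A_seq=386 A_ack=245 B_seq=245 B_ack=386
After event 7: A_seq=386 A_ack=260 B_seq=260 B_ack=386

Answer: 386 260 260 386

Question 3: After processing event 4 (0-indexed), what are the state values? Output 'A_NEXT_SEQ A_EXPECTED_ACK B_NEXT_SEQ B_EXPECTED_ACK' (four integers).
After event 0: A_seq=0 A_ack=245 B_seq=245 B_ack=0
After event 1: A_seq=52 A_ack=245 B_seq=245 B_ack=0
After event 2: A_seq=67 A_ack=245 B_seq=245 B_ack=0
After event 3: A_seq=67 A_ack=245 B_seq=245 B_ack=67
After event 4: A_seq=244 A_ack=245 B_seq=245 B_ack=244

244 245 245 244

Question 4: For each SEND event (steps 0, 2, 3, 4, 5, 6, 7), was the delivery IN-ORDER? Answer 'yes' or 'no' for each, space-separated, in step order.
Answer: yes no yes yes yes yes yes

Derivation:
Step 0: SEND seq=200 -> in-order
Step 2: SEND seq=52 -> out-of-order
Step 3: SEND seq=0 -> in-order
Step 4: SEND seq=67 -> in-order
Step 5: SEND seq=244 -> in-order
Step 6: SEND seq=344 -> in-order
Step 7: SEND seq=245 -> in-order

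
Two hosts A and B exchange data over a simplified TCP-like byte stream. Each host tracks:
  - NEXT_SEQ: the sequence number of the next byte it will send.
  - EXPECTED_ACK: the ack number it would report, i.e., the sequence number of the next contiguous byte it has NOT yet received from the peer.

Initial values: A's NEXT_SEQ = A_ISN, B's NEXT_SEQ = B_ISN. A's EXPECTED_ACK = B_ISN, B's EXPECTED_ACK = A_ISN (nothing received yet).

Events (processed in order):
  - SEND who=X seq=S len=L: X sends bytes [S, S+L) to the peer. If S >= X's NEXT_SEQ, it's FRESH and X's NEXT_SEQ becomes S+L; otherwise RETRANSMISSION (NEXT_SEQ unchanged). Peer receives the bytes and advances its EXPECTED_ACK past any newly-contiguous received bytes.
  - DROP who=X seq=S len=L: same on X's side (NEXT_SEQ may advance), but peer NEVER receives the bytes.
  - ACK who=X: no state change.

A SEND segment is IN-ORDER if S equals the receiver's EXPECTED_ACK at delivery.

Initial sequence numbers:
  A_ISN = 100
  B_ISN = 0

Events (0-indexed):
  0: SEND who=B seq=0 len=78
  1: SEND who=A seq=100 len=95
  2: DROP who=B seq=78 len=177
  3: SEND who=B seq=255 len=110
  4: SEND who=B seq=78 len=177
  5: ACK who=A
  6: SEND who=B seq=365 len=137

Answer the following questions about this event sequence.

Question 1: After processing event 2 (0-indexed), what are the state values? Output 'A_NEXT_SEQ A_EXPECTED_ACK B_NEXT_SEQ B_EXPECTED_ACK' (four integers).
After event 0: A_seq=100 A_ack=78 B_seq=78 B_ack=100
After event 1: A_seq=195 A_ack=78 B_seq=78 B_ack=195
After event 2: A_seq=195 A_ack=78 B_seq=255 B_ack=195

195 78 255 195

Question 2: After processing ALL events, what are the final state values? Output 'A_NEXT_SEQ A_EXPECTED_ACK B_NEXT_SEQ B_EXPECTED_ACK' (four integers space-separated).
Answer: 195 502 502 195

Derivation:
After event 0: A_seq=100 A_ack=78 B_seq=78 B_ack=100
After event 1: A_seq=195 A_ack=78 B_seq=78 B_ack=195
After event 2: A_seq=195 A_ack=78 B_seq=255 B_ack=195
After event 3: A_seq=195 A_ack=78 B_seq=365 B_ack=195
After event 4: A_seq=195 A_ack=365 B_seq=365 B_ack=195
After event 5: A_seq=195 A_ack=365 B_seq=365 B_ack=195
After event 6: A_seq=195 A_ack=502 B_seq=502 B_ack=195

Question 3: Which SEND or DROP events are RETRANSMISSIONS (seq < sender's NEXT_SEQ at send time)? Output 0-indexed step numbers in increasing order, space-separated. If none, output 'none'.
Answer: 4

Derivation:
Step 0: SEND seq=0 -> fresh
Step 1: SEND seq=100 -> fresh
Step 2: DROP seq=78 -> fresh
Step 3: SEND seq=255 -> fresh
Step 4: SEND seq=78 -> retransmit
Step 6: SEND seq=365 -> fresh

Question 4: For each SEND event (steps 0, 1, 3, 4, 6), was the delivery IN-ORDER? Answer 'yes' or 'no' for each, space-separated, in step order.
Answer: yes yes no yes yes

Derivation:
Step 0: SEND seq=0 -> in-order
Step 1: SEND seq=100 -> in-order
Step 3: SEND seq=255 -> out-of-order
Step 4: SEND seq=78 -> in-order
Step 6: SEND seq=365 -> in-order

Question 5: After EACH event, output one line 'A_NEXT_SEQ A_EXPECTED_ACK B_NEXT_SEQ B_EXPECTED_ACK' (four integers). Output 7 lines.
100 78 78 100
195 78 78 195
195 78 255 195
195 78 365 195
195 365 365 195
195 365 365 195
195 502 502 195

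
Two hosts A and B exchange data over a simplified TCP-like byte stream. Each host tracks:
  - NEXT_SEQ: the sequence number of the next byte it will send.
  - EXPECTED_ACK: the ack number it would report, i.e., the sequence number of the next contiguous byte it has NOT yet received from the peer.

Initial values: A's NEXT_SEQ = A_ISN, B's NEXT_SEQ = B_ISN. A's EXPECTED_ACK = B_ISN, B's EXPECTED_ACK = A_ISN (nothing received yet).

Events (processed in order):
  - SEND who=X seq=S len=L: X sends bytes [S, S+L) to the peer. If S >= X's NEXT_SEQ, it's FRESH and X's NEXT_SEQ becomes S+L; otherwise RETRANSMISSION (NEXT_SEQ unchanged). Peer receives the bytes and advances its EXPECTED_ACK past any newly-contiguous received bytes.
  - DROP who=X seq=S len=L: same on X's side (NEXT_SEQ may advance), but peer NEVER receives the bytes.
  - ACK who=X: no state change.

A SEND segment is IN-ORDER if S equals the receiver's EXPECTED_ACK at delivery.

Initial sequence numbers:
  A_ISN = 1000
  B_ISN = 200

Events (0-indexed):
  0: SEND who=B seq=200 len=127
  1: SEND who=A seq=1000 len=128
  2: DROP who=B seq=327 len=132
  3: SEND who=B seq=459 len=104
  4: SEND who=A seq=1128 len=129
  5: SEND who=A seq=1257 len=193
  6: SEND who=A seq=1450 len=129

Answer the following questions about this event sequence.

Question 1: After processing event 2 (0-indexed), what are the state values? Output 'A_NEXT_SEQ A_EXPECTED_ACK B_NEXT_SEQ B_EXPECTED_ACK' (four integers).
After event 0: A_seq=1000 A_ack=327 B_seq=327 B_ack=1000
After event 1: A_seq=1128 A_ack=327 B_seq=327 B_ack=1128
After event 2: A_seq=1128 A_ack=327 B_seq=459 B_ack=1128

1128 327 459 1128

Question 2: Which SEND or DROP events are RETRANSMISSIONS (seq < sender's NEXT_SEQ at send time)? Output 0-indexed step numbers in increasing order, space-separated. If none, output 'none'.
Answer: none

Derivation:
Step 0: SEND seq=200 -> fresh
Step 1: SEND seq=1000 -> fresh
Step 2: DROP seq=327 -> fresh
Step 3: SEND seq=459 -> fresh
Step 4: SEND seq=1128 -> fresh
Step 5: SEND seq=1257 -> fresh
Step 6: SEND seq=1450 -> fresh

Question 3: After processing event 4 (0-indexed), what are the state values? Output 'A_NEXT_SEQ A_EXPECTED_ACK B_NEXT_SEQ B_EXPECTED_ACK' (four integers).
After event 0: A_seq=1000 A_ack=327 B_seq=327 B_ack=1000
After event 1: A_seq=1128 A_ack=327 B_seq=327 B_ack=1128
After event 2: A_seq=1128 A_ack=327 B_seq=459 B_ack=1128
After event 3: A_seq=1128 A_ack=327 B_seq=563 B_ack=1128
After event 4: A_seq=1257 A_ack=327 B_seq=563 B_ack=1257

1257 327 563 1257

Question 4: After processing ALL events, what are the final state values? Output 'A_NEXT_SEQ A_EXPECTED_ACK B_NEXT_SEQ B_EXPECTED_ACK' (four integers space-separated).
Answer: 1579 327 563 1579

Derivation:
After event 0: A_seq=1000 A_ack=327 B_seq=327 B_ack=1000
After event 1: A_seq=1128 A_ack=327 B_seq=327 B_ack=1128
After event 2: A_seq=1128 A_ack=327 B_seq=459 B_ack=1128
After event 3: A_seq=1128 A_ack=327 B_seq=563 B_ack=1128
After event 4: A_seq=1257 A_ack=327 B_seq=563 B_ack=1257
After event 5: A_seq=1450 A_ack=327 B_seq=563 B_ack=1450
After event 6: A_seq=1579 A_ack=327 B_seq=563 B_ack=1579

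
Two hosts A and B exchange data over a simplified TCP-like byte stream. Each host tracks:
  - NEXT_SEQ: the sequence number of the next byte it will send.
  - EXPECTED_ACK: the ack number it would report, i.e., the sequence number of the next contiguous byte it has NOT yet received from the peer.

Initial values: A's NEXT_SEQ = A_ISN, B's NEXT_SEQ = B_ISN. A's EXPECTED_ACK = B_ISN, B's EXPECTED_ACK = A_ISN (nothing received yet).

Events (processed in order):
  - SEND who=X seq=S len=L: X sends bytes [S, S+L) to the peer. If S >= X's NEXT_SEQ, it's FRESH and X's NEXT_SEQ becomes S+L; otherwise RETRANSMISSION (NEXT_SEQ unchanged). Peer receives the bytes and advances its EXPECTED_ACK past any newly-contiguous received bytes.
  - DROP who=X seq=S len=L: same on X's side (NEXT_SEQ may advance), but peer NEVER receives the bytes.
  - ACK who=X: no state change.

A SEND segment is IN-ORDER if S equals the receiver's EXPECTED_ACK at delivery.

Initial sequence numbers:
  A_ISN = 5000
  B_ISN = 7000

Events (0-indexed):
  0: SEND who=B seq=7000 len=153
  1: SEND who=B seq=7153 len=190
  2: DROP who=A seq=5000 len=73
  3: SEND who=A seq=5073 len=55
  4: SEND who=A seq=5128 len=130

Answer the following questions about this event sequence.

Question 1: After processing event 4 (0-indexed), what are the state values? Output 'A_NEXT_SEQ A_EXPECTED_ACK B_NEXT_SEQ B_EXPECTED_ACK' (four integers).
After event 0: A_seq=5000 A_ack=7153 B_seq=7153 B_ack=5000
After event 1: A_seq=5000 A_ack=7343 B_seq=7343 B_ack=5000
After event 2: A_seq=5073 A_ack=7343 B_seq=7343 B_ack=5000
After event 3: A_seq=5128 A_ack=7343 B_seq=7343 B_ack=5000
After event 4: A_seq=5258 A_ack=7343 B_seq=7343 B_ack=5000

5258 7343 7343 5000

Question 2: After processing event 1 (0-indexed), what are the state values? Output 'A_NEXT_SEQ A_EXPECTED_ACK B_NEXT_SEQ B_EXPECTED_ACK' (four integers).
After event 0: A_seq=5000 A_ack=7153 B_seq=7153 B_ack=5000
After event 1: A_seq=5000 A_ack=7343 B_seq=7343 B_ack=5000

5000 7343 7343 5000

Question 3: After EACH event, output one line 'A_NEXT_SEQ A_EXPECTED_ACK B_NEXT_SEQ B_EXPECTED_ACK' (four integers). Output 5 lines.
5000 7153 7153 5000
5000 7343 7343 5000
5073 7343 7343 5000
5128 7343 7343 5000
5258 7343 7343 5000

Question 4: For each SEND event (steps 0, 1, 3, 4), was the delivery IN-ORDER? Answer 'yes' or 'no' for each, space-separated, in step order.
Answer: yes yes no no

Derivation:
Step 0: SEND seq=7000 -> in-order
Step 1: SEND seq=7153 -> in-order
Step 3: SEND seq=5073 -> out-of-order
Step 4: SEND seq=5128 -> out-of-order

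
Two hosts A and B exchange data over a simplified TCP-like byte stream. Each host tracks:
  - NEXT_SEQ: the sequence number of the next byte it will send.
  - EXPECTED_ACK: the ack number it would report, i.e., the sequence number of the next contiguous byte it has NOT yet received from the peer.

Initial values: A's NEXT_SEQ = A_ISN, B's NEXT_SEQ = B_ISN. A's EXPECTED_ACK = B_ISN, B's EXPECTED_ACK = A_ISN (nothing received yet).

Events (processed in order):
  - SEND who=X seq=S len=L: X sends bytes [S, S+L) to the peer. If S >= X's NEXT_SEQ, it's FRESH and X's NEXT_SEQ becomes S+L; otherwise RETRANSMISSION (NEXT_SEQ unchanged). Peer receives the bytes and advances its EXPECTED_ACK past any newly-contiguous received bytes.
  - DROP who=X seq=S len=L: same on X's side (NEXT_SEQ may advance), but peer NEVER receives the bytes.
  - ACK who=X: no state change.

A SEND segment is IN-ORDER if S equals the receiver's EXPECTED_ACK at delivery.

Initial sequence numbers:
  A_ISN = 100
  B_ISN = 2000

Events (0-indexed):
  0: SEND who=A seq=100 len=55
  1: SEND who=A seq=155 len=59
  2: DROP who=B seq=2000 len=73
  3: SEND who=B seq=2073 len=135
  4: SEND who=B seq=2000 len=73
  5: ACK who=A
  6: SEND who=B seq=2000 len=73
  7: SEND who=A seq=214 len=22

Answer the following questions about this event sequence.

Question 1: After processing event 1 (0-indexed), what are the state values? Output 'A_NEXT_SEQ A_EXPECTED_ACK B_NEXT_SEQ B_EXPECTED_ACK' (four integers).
After event 0: A_seq=155 A_ack=2000 B_seq=2000 B_ack=155
After event 1: A_seq=214 A_ack=2000 B_seq=2000 B_ack=214

214 2000 2000 214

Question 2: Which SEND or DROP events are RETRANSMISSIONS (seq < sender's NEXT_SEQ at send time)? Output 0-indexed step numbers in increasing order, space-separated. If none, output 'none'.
Answer: 4 6

Derivation:
Step 0: SEND seq=100 -> fresh
Step 1: SEND seq=155 -> fresh
Step 2: DROP seq=2000 -> fresh
Step 3: SEND seq=2073 -> fresh
Step 4: SEND seq=2000 -> retransmit
Step 6: SEND seq=2000 -> retransmit
Step 7: SEND seq=214 -> fresh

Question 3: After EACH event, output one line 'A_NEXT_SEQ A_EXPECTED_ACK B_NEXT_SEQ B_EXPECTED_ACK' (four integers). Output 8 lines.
155 2000 2000 155
214 2000 2000 214
214 2000 2073 214
214 2000 2208 214
214 2208 2208 214
214 2208 2208 214
214 2208 2208 214
236 2208 2208 236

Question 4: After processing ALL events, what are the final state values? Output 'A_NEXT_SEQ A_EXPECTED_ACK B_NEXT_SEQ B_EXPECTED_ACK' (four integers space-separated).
Answer: 236 2208 2208 236

Derivation:
After event 0: A_seq=155 A_ack=2000 B_seq=2000 B_ack=155
After event 1: A_seq=214 A_ack=2000 B_seq=2000 B_ack=214
After event 2: A_seq=214 A_ack=2000 B_seq=2073 B_ack=214
After event 3: A_seq=214 A_ack=2000 B_seq=2208 B_ack=214
After event 4: A_seq=214 A_ack=2208 B_seq=2208 B_ack=214
After event 5: A_seq=214 A_ack=2208 B_seq=2208 B_ack=214
After event 6: A_seq=214 A_ack=2208 B_seq=2208 B_ack=214
After event 7: A_seq=236 A_ack=2208 B_seq=2208 B_ack=236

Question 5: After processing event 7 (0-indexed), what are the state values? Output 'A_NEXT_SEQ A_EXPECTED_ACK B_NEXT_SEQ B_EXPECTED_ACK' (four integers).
After event 0: A_seq=155 A_ack=2000 B_seq=2000 B_ack=155
After event 1: A_seq=214 A_ack=2000 B_seq=2000 B_ack=214
After event 2: A_seq=214 A_ack=2000 B_seq=2073 B_ack=214
After event 3: A_seq=214 A_ack=2000 B_seq=2208 B_ack=214
After event 4: A_seq=214 A_ack=2208 B_seq=2208 B_ack=214
After event 5: A_seq=214 A_ack=2208 B_seq=2208 B_ack=214
After event 6: A_seq=214 A_ack=2208 B_seq=2208 B_ack=214
After event 7: A_seq=236 A_ack=2208 B_seq=2208 B_ack=236

236 2208 2208 236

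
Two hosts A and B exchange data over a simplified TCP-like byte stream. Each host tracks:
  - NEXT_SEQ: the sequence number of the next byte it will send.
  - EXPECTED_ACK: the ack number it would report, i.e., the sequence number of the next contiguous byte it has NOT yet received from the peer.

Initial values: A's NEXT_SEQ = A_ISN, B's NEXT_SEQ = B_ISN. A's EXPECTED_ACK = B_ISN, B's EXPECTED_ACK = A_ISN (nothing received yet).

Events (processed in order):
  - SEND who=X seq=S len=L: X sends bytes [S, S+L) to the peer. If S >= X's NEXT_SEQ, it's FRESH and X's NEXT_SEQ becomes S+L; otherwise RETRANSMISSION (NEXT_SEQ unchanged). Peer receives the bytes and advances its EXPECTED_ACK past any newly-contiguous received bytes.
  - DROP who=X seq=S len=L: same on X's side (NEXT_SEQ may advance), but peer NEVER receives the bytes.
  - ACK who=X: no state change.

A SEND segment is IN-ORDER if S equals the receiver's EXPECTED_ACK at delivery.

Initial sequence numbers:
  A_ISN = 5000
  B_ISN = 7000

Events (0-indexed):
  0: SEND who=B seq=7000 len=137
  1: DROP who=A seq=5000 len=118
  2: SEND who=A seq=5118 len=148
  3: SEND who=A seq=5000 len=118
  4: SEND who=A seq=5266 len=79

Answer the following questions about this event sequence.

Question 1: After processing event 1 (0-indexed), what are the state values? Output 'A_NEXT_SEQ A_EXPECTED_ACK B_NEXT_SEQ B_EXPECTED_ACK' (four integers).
After event 0: A_seq=5000 A_ack=7137 B_seq=7137 B_ack=5000
After event 1: A_seq=5118 A_ack=7137 B_seq=7137 B_ack=5000

5118 7137 7137 5000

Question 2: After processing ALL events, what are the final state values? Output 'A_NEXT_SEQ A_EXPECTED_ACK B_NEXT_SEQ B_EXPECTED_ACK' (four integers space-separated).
After event 0: A_seq=5000 A_ack=7137 B_seq=7137 B_ack=5000
After event 1: A_seq=5118 A_ack=7137 B_seq=7137 B_ack=5000
After event 2: A_seq=5266 A_ack=7137 B_seq=7137 B_ack=5000
After event 3: A_seq=5266 A_ack=7137 B_seq=7137 B_ack=5266
After event 4: A_seq=5345 A_ack=7137 B_seq=7137 B_ack=5345

Answer: 5345 7137 7137 5345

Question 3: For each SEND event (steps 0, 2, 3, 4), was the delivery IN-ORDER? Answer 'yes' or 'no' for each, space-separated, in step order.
Step 0: SEND seq=7000 -> in-order
Step 2: SEND seq=5118 -> out-of-order
Step 3: SEND seq=5000 -> in-order
Step 4: SEND seq=5266 -> in-order

Answer: yes no yes yes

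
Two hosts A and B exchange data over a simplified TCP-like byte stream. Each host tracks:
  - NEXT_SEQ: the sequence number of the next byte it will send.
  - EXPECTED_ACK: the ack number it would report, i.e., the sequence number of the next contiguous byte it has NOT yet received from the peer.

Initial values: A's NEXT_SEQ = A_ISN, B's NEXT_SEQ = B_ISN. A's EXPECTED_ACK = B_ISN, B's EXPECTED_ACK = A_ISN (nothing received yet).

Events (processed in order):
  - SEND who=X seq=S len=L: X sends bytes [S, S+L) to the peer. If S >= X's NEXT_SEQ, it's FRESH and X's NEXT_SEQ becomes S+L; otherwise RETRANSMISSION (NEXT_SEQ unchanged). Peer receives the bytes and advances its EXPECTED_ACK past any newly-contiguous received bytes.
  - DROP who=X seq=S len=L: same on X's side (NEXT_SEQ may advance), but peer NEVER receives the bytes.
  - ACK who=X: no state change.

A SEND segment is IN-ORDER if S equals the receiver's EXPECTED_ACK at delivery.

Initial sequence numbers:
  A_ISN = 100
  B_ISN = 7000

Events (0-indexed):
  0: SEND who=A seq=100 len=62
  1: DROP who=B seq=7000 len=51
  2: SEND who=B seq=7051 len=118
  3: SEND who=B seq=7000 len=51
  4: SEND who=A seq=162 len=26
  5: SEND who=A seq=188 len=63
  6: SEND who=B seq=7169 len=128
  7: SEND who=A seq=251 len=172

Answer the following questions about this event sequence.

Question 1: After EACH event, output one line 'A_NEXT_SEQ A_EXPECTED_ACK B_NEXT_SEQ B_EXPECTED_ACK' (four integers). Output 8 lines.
162 7000 7000 162
162 7000 7051 162
162 7000 7169 162
162 7169 7169 162
188 7169 7169 188
251 7169 7169 251
251 7297 7297 251
423 7297 7297 423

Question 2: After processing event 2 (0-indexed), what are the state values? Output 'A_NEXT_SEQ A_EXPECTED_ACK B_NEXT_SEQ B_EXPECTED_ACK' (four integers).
After event 0: A_seq=162 A_ack=7000 B_seq=7000 B_ack=162
After event 1: A_seq=162 A_ack=7000 B_seq=7051 B_ack=162
After event 2: A_seq=162 A_ack=7000 B_seq=7169 B_ack=162

162 7000 7169 162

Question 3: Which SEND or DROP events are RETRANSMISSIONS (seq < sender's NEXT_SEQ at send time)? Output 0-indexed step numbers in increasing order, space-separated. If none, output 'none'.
Step 0: SEND seq=100 -> fresh
Step 1: DROP seq=7000 -> fresh
Step 2: SEND seq=7051 -> fresh
Step 3: SEND seq=7000 -> retransmit
Step 4: SEND seq=162 -> fresh
Step 5: SEND seq=188 -> fresh
Step 6: SEND seq=7169 -> fresh
Step 7: SEND seq=251 -> fresh

Answer: 3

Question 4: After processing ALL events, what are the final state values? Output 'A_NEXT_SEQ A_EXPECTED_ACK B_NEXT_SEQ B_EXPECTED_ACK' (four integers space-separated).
Answer: 423 7297 7297 423

Derivation:
After event 0: A_seq=162 A_ack=7000 B_seq=7000 B_ack=162
After event 1: A_seq=162 A_ack=7000 B_seq=7051 B_ack=162
After event 2: A_seq=162 A_ack=7000 B_seq=7169 B_ack=162
After event 3: A_seq=162 A_ack=7169 B_seq=7169 B_ack=162
After event 4: A_seq=188 A_ack=7169 B_seq=7169 B_ack=188
After event 5: A_seq=251 A_ack=7169 B_seq=7169 B_ack=251
After event 6: A_seq=251 A_ack=7297 B_seq=7297 B_ack=251
After event 7: A_seq=423 A_ack=7297 B_seq=7297 B_ack=423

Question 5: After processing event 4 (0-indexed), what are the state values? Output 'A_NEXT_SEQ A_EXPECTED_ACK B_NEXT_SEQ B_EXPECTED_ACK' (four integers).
After event 0: A_seq=162 A_ack=7000 B_seq=7000 B_ack=162
After event 1: A_seq=162 A_ack=7000 B_seq=7051 B_ack=162
After event 2: A_seq=162 A_ack=7000 B_seq=7169 B_ack=162
After event 3: A_seq=162 A_ack=7169 B_seq=7169 B_ack=162
After event 4: A_seq=188 A_ack=7169 B_seq=7169 B_ack=188

188 7169 7169 188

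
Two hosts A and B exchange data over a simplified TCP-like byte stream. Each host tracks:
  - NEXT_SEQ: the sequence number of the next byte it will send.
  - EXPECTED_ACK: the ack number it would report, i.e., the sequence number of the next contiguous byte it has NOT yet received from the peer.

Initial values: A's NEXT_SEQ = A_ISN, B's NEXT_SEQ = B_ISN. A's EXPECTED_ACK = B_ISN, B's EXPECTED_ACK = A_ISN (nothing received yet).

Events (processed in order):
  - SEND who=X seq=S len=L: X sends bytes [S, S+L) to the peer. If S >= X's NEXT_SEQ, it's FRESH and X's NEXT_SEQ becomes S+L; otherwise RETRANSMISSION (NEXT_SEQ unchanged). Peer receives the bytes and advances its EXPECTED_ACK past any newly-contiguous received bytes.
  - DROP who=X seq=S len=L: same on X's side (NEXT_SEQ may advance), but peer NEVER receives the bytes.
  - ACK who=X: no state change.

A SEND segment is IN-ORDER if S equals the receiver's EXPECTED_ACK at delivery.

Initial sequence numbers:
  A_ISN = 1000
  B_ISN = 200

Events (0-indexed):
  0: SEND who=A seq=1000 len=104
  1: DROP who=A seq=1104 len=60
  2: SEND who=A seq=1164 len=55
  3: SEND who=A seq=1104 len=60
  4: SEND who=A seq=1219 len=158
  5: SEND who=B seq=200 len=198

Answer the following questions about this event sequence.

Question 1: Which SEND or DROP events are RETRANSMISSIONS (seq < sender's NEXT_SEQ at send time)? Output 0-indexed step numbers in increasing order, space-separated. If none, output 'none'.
Step 0: SEND seq=1000 -> fresh
Step 1: DROP seq=1104 -> fresh
Step 2: SEND seq=1164 -> fresh
Step 3: SEND seq=1104 -> retransmit
Step 4: SEND seq=1219 -> fresh
Step 5: SEND seq=200 -> fresh

Answer: 3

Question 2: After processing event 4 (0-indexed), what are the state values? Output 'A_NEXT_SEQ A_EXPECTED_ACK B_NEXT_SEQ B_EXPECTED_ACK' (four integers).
After event 0: A_seq=1104 A_ack=200 B_seq=200 B_ack=1104
After event 1: A_seq=1164 A_ack=200 B_seq=200 B_ack=1104
After event 2: A_seq=1219 A_ack=200 B_seq=200 B_ack=1104
After event 3: A_seq=1219 A_ack=200 B_seq=200 B_ack=1219
After event 4: A_seq=1377 A_ack=200 B_seq=200 B_ack=1377

1377 200 200 1377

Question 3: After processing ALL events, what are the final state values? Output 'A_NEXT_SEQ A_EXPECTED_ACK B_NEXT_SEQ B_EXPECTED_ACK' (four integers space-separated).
After event 0: A_seq=1104 A_ack=200 B_seq=200 B_ack=1104
After event 1: A_seq=1164 A_ack=200 B_seq=200 B_ack=1104
After event 2: A_seq=1219 A_ack=200 B_seq=200 B_ack=1104
After event 3: A_seq=1219 A_ack=200 B_seq=200 B_ack=1219
After event 4: A_seq=1377 A_ack=200 B_seq=200 B_ack=1377
After event 5: A_seq=1377 A_ack=398 B_seq=398 B_ack=1377

Answer: 1377 398 398 1377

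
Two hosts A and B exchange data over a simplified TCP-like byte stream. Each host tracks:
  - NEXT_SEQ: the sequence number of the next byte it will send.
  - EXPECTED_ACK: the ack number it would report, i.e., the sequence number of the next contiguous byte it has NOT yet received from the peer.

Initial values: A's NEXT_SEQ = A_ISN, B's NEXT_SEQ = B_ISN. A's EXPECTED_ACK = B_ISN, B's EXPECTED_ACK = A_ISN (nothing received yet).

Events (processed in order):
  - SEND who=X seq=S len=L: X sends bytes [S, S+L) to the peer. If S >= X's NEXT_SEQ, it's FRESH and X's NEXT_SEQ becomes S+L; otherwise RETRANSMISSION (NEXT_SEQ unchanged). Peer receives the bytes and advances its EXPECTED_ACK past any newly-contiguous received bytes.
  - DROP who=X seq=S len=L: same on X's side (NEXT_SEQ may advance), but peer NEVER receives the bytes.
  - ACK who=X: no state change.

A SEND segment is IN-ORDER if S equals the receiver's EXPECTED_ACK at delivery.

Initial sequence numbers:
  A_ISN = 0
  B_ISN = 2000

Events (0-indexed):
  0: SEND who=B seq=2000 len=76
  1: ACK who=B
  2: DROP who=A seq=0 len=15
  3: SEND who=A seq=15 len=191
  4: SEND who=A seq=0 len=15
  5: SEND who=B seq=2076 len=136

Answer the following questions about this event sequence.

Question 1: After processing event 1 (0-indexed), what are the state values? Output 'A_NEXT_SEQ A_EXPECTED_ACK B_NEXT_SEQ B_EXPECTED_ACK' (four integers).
After event 0: A_seq=0 A_ack=2076 B_seq=2076 B_ack=0
After event 1: A_seq=0 A_ack=2076 B_seq=2076 B_ack=0

0 2076 2076 0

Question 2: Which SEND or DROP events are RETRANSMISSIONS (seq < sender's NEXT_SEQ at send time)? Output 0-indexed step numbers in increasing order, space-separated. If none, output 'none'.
Answer: 4

Derivation:
Step 0: SEND seq=2000 -> fresh
Step 2: DROP seq=0 -> fresh
Step 3: SEND seq=15 -> fresh
Step 4: SEND seq=0 -> retransmit
Step 5: SEND seq=2076 -> fresh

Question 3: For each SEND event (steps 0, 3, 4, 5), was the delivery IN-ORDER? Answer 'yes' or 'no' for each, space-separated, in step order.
Step 0: SEND seq=2000 -> in-order
Step 3: SEND seq=15 -> out-of-order
Step 4: SEND seq=0 -> in-order
Step 5: SEND seq=2076 -> in-order

Answer: yes no yes yes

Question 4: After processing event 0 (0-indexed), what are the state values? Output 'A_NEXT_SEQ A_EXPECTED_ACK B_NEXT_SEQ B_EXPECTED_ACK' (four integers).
After event 0: A_seq=0 A_ack=2076 B_seq=2076 B_ack=0

0 2076 2076 0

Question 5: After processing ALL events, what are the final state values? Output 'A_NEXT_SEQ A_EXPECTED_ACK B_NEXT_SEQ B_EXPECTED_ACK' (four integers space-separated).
Answer: 206 2212 2212 206

Derivation:
After event 0: A_seq=0 A_ack=2076 B_seq=2076 B_ack=0
After event 1: A_seq=0 A_ack=2076 B_seq=2076 B_ack=0
After event 2: A_seq=15 A_ack=2076 B_seq=2076 B_ack=0
After event 3: A_seq=206 A_ack=2076 B_seq=2076 B_ack=0
After event 4: A_seq=206 A_ack=2076 B_seq=2076 B_ack=206
After event 5: A_seq=206 A_ack=2212 B_seq=2212 B_ack=206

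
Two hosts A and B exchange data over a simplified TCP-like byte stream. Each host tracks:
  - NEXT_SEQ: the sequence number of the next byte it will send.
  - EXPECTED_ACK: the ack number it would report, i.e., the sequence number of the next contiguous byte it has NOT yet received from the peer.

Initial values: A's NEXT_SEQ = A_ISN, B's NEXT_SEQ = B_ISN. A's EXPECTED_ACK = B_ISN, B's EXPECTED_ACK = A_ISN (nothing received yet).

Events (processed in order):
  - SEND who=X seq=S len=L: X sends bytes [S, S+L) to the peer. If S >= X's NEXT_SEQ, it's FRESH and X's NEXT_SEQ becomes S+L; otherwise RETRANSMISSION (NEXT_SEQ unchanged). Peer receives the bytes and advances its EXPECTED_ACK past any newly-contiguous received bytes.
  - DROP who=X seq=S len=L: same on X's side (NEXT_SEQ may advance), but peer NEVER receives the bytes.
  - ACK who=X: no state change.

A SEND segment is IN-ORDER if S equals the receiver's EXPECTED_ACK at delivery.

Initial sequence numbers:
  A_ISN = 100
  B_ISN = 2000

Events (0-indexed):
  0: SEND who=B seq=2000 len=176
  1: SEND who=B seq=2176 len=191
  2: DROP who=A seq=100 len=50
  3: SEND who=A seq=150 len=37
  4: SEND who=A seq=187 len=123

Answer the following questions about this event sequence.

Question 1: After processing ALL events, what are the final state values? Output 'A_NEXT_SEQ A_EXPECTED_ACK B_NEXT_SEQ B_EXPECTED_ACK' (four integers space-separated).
After event 0: A_seq=100 A_ack=2176 B_seq=2176 B_ack=100
After event 1: A_seq=100 A_ack=2367 B_seq=2367 B_ack=100
After event 2: A_seq=150 A_ack=2367 B_seq=2367 B_ack=100
After event 3: A_seq=187 A_ack=2367 B_seq=2367 B_ack=100
After event 4: A_seq=310 A_ack=2367 B_seq=2367 B_ack=100

Answer: 310 2367 2367 100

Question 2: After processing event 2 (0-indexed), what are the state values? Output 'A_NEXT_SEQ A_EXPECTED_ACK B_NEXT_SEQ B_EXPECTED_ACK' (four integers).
After event 0: A_seq=100 A_ack=2176 B_seq=2176 B_ack=100
After event 1: A_seq=100 A_ack=2367 B_seq=2367 B_ack=100
After event 2: A_seq=150 A_ack=2367 B_seq=2367 B_ack=100

150 2367 2367 100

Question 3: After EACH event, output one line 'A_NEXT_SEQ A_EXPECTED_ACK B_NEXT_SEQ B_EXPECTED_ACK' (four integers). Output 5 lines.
100 2176 2176 100
100 2367 2367 100
150 2367 2367 100
187 2367 2367 100
310 2367 2367 100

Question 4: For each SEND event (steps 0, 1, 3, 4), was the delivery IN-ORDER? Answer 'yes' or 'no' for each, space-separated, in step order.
Answer: yes yes no no

Derivation:
Step 0: SEND seq=2000 -> in-order
Step 1: SEND seq=2176 -> in-order
Step 3: SEND seq=150 -> out-of-order
Step 4: SEND seq=187 -> out-of-order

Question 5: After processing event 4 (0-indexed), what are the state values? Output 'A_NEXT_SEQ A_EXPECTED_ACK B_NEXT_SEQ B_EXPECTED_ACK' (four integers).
After event 0: A_seq=100 A_ack=2176 B_seq=2176 B_ack=100
After event 1: A_seq=100 A_ack=2367 B_seq=2367 B_ack=100
After event 2: A_seq=150 A_ack=2367 B_seq=2367 B_ack=100
After event 3: A_seq=187 A_ack=2367 B_seq=2367 B_ack=100
After event 4: A_seq=310 A_ack=2367 B_seq=2367 B_ack=100

310 2367 2367 100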